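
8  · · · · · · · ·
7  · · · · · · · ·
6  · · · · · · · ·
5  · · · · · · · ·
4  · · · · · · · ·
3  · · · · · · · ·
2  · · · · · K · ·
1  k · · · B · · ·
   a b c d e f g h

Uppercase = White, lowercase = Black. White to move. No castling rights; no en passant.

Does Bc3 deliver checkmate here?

After Bc3: black king on a1; in check: yes, from the white bishop on c3.
Black has 2 legal replies: Ka2, Kb1.
In check but a legal move exists → not checkmate.

no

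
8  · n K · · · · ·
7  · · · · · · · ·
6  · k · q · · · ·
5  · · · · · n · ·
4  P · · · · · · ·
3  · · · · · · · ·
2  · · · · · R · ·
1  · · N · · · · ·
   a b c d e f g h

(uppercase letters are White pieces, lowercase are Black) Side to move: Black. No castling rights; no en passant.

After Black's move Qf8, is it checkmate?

After Qf8: white king on c8; in check: yes, from the black queen on f8.
King squares — b7: attacked by Kb6; c7: attacked by Kb6; d7: attacked by Nb8; b8: attacked by Qf8; d8: attacked by Qf8.
White has no legal moves → checkmate.

yes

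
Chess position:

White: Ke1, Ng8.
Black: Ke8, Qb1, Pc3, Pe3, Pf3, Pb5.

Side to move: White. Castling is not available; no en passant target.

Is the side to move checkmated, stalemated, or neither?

checkmate

White to move; white king on e1.
In check: yes, from the black queen on b1.
King squares — d1: attacked by Qb1; f1: attacked by Qb1; d2: attacked by Pc3; e2: attacked by Pf3; f2: attacked by Pe3.
Legal moves for White: none.
In check with no legal moves → checkmate.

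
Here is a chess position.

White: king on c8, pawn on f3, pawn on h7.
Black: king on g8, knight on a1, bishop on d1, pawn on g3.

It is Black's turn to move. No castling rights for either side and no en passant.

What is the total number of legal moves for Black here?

5

Black to move; king on g8.
In check: yes, from the white pawn on h7.
Legal moves: Kh8, Kf8, Kxh7, Kg7, Kf7.
Count: 5.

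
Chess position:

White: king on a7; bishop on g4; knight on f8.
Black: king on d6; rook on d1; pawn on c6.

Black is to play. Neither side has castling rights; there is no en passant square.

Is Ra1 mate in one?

After Ra1: white king on a7; in check: yes, from the black rook on a1.
White has 3 legal replies: Kb8, Kb7, Kb6.
In check but a legal move exists → not checkmate.

no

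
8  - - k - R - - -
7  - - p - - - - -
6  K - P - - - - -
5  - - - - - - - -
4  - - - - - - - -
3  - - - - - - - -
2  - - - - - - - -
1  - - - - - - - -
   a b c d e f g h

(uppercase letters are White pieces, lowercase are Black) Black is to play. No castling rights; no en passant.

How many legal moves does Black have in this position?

Black to move; king on c8.
In check: yes, from the white rook on e8.
Legal moves: none.
Count: 0.

0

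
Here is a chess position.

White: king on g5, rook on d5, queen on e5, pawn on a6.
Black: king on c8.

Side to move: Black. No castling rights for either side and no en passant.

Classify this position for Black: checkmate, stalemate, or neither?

stalemate

Black to move; black king on c8.
In check: no.
King squares — b7: attacked by Pa6; c7: attacked by Qe5; d7: attacked by Rd5; b8: attacked by Qe5; d8: attacked by Rd5.
Legal moves for Black: none.
Not in check and no legal moves → stalemate.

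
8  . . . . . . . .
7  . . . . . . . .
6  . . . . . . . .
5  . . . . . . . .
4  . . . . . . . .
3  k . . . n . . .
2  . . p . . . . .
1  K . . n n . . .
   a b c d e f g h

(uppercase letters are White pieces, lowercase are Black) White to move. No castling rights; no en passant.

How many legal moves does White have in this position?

White to move; king on a1.
In check: no.
Legal moves: none.
Count: 0.

0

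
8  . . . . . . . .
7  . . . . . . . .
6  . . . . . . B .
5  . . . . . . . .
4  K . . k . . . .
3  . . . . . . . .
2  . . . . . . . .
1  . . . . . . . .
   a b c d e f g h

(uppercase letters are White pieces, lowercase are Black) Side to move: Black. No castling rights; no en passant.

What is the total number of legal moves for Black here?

Black to move; king on d4.
In check: no.
Legal moves: Ke5, Kd5, Kc5, Kc4, Ke3, Kc3.
Count: 6.

6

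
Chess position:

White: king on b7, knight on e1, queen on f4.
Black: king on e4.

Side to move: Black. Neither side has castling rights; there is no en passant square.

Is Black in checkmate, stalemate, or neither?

Black to move; black king on e4.
In check: yes, from the white queen on f4.
Legal moves for Black: Kd5, Kxf4.
Black is in check but has 2 legal moves → neither.

neither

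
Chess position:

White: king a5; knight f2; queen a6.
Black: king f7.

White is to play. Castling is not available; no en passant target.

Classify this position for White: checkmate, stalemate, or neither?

White to move; white king on a5.
In check: no.
Legal moves for White include: Qc8, Qa8, Qb7+, Qa7+, Qh6, Qg6+, Qf6+, Qe6+, Qd6, Qc6, Qb6, Qb5, Qc4+, Qd3, Qe2, Qf1, Kb6, Kb5, ... (list truncated; more exist).
White has legal moves and is not in check → neither.

neither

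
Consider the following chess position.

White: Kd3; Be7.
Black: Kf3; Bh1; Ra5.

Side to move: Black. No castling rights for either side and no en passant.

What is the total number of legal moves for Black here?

Black to move; king on f3.
In check: no.
Legal moves: Ra8, Ra7, Ra6, Rh5, Rg5, Rf5, Re5, Rd5+, Rc5, Rb5, Ra4, Ra3+, Ra2, Ra1, Kg4, Kf4, Kg3, Kg2, Kf2, Bg2.
Count: 20.

20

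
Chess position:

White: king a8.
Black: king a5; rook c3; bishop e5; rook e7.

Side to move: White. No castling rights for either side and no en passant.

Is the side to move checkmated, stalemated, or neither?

White to move; white king on a8.
In check: no.
King squares — a7: attacked by Re7; b7: attacked by Re7; b8: attacked by Be5.
Legal moves for White: none.
Not in check and no legal moves → stalemate.

stalemate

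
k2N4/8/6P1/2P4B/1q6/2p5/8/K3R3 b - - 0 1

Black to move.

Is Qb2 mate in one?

yes

After Qb2: white king on a1; in check: yes, from the black queen on b2.
King squares — b1: attacked by Qb2; a2: attacked by Qb2; b2: attacked by Pc3.
White has no legal moves → checkmate.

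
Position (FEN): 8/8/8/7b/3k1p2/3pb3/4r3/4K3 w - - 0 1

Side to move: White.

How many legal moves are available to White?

2

White to move; king on e1.
In check: yes, from the black rook on e2.
Legal moves: Kf1, Kd1.
Count: 2.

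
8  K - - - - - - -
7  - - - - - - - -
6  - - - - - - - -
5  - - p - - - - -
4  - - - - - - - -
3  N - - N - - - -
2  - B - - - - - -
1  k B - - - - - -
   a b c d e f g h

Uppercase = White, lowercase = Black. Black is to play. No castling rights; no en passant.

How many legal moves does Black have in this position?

0

Black to move; king on a1.
In check: yes, from the white bishop on b2.
Legal moves: none.
Count: 0.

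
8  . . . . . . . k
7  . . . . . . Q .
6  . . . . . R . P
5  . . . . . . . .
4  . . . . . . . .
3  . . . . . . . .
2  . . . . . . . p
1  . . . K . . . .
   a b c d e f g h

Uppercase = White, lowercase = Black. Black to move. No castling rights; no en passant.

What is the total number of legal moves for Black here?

0

Black to move; king on h8.
In check: yes, from the white queen on g7.
Legal moves: none.
Count: 0.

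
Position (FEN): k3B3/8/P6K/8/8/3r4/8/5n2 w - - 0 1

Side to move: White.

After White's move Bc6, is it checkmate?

no

After Bc6: black king on a8; in check: yes, from the white bishop on c6.
Black has 2 legal replies: Kb8, Ka7.
In check but a legal move exists → not checkmate.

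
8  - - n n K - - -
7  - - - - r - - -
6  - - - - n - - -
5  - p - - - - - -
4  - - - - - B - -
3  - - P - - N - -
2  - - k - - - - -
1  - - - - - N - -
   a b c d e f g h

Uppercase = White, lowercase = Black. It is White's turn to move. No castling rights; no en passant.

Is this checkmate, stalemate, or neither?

checkmate

White to move; white king on e8.
In check: yes, from the black rook on e7.
King squares — d7: attacked by Re7; e7: attacked by Nc8; f7: attacked by Re7; d8: attacked by Ne6; f8: attacked by Ne6.
Legal moves for White: none.
In check with no legal moves → checkmate.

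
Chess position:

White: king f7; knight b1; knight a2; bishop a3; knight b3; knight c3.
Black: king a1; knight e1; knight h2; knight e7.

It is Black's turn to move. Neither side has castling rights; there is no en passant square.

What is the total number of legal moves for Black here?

0

Black to move; king on a1.
In check: yes, from the white knight on b3.
Legal moves: none.
Count: 0.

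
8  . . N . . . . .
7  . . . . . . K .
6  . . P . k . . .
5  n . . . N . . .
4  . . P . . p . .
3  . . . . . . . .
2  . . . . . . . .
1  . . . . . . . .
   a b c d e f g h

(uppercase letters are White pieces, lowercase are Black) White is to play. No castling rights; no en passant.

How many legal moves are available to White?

18

White to move; king on g7.
In check: no.
Legal moves: Ne7, Na7, Nd6, Nb6, Kh8, Kg8, Kf8, Kh7, Kh6, Kg6, Nf7, Nd7, Ng6, Ng4, Nf3, Nd3, c7, c5.
Count: 18.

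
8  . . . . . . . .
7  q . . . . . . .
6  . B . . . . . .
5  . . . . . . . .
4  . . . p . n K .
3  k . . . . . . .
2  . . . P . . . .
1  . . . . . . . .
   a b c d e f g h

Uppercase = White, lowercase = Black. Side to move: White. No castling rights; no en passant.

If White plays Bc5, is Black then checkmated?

no

After Bc5: black king on a3; in check: yes, from the white bishop on c5.
Black has 5 legal replies: Ka4, Kb3, Kb2, Ka2, Qxc5.
In check but a legal move exists → not checkmate.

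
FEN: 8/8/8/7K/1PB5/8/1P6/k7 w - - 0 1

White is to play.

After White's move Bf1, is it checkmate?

After Bf1: black king on a1; in check: no.
Black is not in check, so this cannot be checkmate.

no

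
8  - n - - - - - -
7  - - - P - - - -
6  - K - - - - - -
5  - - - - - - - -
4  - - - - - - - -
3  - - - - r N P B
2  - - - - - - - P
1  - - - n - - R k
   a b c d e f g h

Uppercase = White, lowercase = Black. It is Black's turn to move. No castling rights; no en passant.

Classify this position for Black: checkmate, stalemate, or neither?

Black to move; black king on h1.
In check: yes, from the white rook on g1.
King squares — g1: attacked by Nf3; g2: attacked by Rg1; h2: attacked by Nf3.
Legal moves for Black: none.
In check with no legal moves → checkmate.

checkmate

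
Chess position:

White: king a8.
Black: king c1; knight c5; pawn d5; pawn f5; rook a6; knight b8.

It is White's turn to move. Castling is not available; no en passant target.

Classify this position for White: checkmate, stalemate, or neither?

neither

White to move; white king on a8.
In check: yes, from the black rook on a6.
King squares — a7: attacked by Ra6; b7: attacked by Nc5; b8: available.
Legal moves for White: Kxb8.
White is in check but has 1 legal move → neither.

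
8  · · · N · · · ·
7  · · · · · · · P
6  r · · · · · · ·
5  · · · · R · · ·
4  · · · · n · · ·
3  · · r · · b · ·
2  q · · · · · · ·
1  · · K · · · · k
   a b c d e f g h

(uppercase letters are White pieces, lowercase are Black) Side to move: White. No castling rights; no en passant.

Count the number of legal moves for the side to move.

White to move; king on c1.
In check: yes, from the black rook on c3.
Legal moves: none.
Count: 0.

0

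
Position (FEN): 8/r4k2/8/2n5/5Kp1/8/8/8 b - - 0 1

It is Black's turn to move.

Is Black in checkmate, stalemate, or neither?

neither

Black to move; black king on f7.
In check: no.
Legal moves for Black include: Kg8, Kf8, Ke8, Kg7, Ke7, Kg6, Kf6, Ke6, Ra8, Re7, Rd7, Rc7, Rb7, Ra6, Ra5, Ra4+, Ra3, Ra2, ... (list truncated; more exist).
Black has legal moves and is not in check → neither.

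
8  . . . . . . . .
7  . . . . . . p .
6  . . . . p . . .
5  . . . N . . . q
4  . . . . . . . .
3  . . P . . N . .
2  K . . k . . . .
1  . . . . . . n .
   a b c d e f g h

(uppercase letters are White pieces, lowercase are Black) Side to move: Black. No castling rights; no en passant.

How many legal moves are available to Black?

7

Black to move; king on d2.
In check: yes, from the white knight on f3.
Legal moves: Kd3, Ke2, Kc2, Kd1, Kc1, Qxf3, Nxf3.
Count: 7.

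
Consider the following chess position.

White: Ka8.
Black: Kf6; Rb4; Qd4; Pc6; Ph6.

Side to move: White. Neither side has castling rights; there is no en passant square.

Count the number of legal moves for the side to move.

0

White to move; king on a8.
In check: no.
Legal moves: none.
Count: 0.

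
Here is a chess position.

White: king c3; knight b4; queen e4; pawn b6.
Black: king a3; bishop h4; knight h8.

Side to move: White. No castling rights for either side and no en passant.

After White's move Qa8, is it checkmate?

yes

After Qa8: black king on a3; in check: yes, from the white queen on a8.
King squares — a2: attacked by Nb4; b2: attacked by Kc3; b3: attacked by Kc3; a4: attacked by Qa8; b4: attacked by Kc3.
Black has no legal moves → checkmate.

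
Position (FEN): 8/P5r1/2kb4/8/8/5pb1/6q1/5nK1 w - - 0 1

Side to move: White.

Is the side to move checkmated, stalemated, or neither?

White to move; white king on g1.
In check: yes, from the black queen on g2.
King squares — f1: attacked by Qg2; h1: attacked by Qg2; f2: attacked by Qg2; g2: attacked by Pf3; h2: attacked by Nf1.
Legal moves for White: none.
In check with no legal moves → checkmate.

checkmate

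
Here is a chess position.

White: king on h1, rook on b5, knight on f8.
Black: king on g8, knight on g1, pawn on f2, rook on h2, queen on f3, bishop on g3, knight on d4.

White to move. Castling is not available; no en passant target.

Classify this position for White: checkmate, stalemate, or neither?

White to move; white king on h1.
In check: yes, from the black rook on h2 and the black queen on f3.
King squares — g1: attacked by Pf2; g2: attacked by Rh2; h2: attacked by Bg3.
Legal moves for White: none.
In check with no legal moves → checkmate.

checkmate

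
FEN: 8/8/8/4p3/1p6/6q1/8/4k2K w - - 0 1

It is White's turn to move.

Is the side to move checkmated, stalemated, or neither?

stalemate

White to move; white king on h1.
In check: no.
King squares — g1: attacked by Qg3; g2: attacked by Qg3; h2: attacked by Qg3.
Legal moves for White: none.
Not in check and no legal moves → stalemate.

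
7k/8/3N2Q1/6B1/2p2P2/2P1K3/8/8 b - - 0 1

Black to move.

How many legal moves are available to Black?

0

Black to move; king on h8.
In check: no.
Legal moves: none.
Count: 0.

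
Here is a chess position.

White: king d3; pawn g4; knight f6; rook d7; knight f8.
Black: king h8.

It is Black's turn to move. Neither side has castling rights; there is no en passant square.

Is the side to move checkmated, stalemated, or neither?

Black to move; black king on h8.
In check: no.
King squares — g7: attacked by Rd7; h7: attacked by Nf6; g8: attacked by Nf6.
Legal moves for Black: none.
Not in check and no legal moves → stalemate.

stalemate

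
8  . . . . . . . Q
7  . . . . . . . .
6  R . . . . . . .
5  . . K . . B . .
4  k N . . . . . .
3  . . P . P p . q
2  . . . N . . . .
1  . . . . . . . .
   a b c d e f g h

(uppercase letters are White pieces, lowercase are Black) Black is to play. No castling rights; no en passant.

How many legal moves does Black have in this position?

Black to move; king on a4.
In check: yes, from the white rook on a6.
Legal moves: none.
Count: 0.

0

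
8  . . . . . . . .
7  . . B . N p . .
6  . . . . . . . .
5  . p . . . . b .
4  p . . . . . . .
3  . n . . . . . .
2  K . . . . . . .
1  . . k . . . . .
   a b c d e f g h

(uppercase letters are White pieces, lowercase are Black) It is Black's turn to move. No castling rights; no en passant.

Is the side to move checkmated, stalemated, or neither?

neither

Black to move; black king on c1.
In check: no.
Legal moves for Black include: Bxe7, Bh6, Bf6, Bh4, Bf4, Be3, Bd2, Nc5, Na5, Nd4, Nd2, Na1, Kd2, Kc2, Kd1, f6, b4, a3, ... (list truncated; more exist).
Black has legal moves and is not in check → neither.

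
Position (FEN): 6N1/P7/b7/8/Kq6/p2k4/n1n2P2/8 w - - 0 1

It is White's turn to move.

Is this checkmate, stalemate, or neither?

checkmate

White to move; white king on a4.
In check: yes, from the black queen on b4.
King squares — a3: attacked by Nc2; b3: attacked by Qb4; b4: attacked by Na2; a5: attacked by Qb4; b5: attacked by Qb4.
Legal moves for White: none.
In check with no legal moves → checkmate.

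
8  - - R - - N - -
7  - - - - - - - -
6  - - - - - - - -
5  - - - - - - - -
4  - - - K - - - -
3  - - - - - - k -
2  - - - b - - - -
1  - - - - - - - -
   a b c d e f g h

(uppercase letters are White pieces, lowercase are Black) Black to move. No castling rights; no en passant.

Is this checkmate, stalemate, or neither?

Black to move; black king on g3.
In check: no.
Legal moves for Black: Kh4, Kg4, Kf4, Kh3, Kf3, Kh2, Kg2, Kf2, Bh6, Bg5, Ba5, Bf4, Bb4, Be3+, Bc3+, Be1, Bc1.
Black has 17 legal moves and is not in check → neither.

neither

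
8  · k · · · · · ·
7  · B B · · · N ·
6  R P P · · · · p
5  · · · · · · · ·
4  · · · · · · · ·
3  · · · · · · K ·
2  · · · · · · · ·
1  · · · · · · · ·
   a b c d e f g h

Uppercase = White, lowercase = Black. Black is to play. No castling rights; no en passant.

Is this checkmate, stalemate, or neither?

checkmate

Black to move; black king on b8.
In check: yes, from the white bishop on c7.
King squares — a7: attacked by Ra6; b7: attacked by Pc6; c7: attacked by Pb6; a8: attacked by Ra6; c8: attacked by Bb7.
Legal moves for Black: none.
In check with no legal moves → checkmate.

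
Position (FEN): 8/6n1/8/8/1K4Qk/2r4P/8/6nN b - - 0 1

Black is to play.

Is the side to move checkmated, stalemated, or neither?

Black to move; black king on h4.
In check: yes, from the white queen on g4.
King squares — g3: attacked by Nh1; h3: attacked by Qg4; g4: attacked by Ph3; g5: attacked by Qg4; h5: attacked by Qg4.
Legal moves for Black: none.
In check with no legal moves → checkmate.

checkmate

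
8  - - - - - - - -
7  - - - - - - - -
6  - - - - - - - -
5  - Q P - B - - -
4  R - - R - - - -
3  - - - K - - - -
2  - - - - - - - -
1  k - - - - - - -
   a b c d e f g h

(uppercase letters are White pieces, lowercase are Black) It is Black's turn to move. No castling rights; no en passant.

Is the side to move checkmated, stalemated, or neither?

checkmate

Black to move; black king on a1.
In check: yes, from the white rook on a4.
King squares — b1: attacked by Qb5; a2: attacked by Ra4; b2: attacked by Qb5.
Legal moves for Black: none.
In check with no legal moves → checkmate.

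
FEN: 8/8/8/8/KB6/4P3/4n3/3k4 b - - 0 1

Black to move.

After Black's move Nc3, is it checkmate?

no

After Nc3: white king on a4; in check: yes, from the black knight on c3.
White has 4 legal replies: Ka5, Kb3, Ka3, Bxc3.
In check but a legal move exists → not checkmate.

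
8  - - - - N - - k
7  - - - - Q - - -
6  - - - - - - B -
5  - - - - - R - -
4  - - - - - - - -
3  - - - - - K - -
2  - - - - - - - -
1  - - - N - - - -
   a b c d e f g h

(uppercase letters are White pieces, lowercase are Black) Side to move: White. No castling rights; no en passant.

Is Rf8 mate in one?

yes

After Rf8: black king on h8; in check: yes, from the white rook on f8.
King squares — g7: attacked by Qe7; h7: attacked by Bg6; g8: attacked by Rf8.
Black has no legal moves → checkmate.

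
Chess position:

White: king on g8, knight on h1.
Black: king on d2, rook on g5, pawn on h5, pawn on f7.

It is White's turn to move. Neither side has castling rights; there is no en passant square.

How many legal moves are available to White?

4

White to move; king on g8.
In check: yes, from the black rook on g5.
Legal moves: Kh8, Kf8, Kh7, Kxf7.
Count: 4.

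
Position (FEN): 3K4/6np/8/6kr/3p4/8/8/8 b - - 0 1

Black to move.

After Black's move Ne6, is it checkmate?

After Ne6: white king on d8; in check: yes, from the black knight on e6.
White has 4 legal replies: Ke8, Kc8, Ke7, Kd7.
In check but a legal move exists → not checkmate.

no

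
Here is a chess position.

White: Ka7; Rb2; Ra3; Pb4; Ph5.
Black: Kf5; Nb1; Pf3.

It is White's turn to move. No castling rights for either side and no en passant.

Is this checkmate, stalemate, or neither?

White to move; white king on a7.
In check: no.
Legal moves for White include: Kb8, Ka8, Kb7, Kb6, Ka6, Ra6, Ra5+, Ra4, Rxf3+, Re3, Rd3, Rc3, Rab3, Raa2, Ra1, Rbb3, Rh2, Rg2, ... (list truncated; more exist).
White has legal moves and is not in check → neither.

neither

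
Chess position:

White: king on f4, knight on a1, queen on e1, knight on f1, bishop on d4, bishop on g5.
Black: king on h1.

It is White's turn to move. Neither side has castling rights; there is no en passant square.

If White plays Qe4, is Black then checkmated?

yes

After Qe4: black king on h1; in check: yes, from the white queen on e4.
King squares — g1: attacked by Bd4; g2: attacked by Qe4; h2: attacked by Nf1.
Black has no legal moves → checkmate.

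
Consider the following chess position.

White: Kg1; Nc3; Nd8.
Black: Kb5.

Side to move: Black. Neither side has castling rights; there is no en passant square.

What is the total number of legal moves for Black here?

Black to move; king on b5.
In check: yes, from the white knight on c3.
Legal moves: Kb6, Ka6, Kc5, Ka5, Kc4, Kb4.
Count: 6.

6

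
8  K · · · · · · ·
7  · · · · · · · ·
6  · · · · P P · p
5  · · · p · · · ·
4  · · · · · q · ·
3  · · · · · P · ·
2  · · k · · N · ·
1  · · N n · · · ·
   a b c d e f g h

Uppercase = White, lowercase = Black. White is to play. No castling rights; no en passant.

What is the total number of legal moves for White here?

14

White to move; king on a8.
In check: no.
Legal moves: Kb7, Ka7, Ng4, Ne4, Nh3, Nfd3, Nh1, Nxd1, Ncd3, Nb3, Ne2, Na2, f7, e7.
Count: 14.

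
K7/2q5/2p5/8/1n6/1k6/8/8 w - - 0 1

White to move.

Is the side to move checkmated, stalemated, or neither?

White to move; white king on a8.
In check: no.
King squares — a7: attacked by Qc7; b7: attacked by Qc7; b8: attacked by Qc7.
Legal moves for White: none.
Not in check and no legal moves → stalemate.

stalemate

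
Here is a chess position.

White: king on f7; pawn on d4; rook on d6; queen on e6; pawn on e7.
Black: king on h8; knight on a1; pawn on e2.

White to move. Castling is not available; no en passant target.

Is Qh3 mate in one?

After Qh3: black king on h8; in check: yes, from the white queen on h3.
King squares — g7: attacked by Kf7; h7: attacked by Qh3; g8: attacked by Kf7.
Black has no legal moves → checkmate.

yes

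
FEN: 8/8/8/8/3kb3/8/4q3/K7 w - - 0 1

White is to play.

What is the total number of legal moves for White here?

0

White to move; king on a1.
In check: no.
Legal moves: none.
Count: 0.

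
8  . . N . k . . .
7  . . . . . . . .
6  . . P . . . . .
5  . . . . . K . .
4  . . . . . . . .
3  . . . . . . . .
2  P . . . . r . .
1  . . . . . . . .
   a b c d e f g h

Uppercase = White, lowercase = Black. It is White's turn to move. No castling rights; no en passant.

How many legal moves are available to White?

White to move; king on f5.
In check: yes, from the black rook on f2.
Legal moves: Kg6, Ke6, Kg5, Ke5, Kg4, Ke4.
Count: 6.

6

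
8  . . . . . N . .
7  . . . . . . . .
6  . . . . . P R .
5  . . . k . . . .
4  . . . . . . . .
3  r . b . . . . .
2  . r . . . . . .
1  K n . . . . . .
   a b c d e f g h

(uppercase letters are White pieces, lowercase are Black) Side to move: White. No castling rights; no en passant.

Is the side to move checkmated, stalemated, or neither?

checkmate

White to move; white king on a1.
In check: yes, from the black rook on a3.
King squares — b1: attacked by Rb2; a2: attacked by Rb2; b2: attacked by Bc3.
Legal moves for White: none.
In check with no legal moves → checkmate.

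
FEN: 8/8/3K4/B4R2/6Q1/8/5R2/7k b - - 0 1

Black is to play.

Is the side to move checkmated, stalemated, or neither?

stalemate

Black to move; black king on h1.
In check: no.
King squares — g1: attacked by Qg4; g2: attacked by Rf2; h2: attacked by Rf2.
Legal moves for Black: none.
Not in check and no legal moves → stalemate.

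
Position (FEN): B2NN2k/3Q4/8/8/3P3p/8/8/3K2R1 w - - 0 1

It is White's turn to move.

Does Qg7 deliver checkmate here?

yes

After Qg7: black king on h8; in check: yes, from the white queen on g7.
King squares — g7: attacked by Rg1; h7: attacked by Qg7; g8: attacked by Qg7.
Black has no legal moves → checkmate.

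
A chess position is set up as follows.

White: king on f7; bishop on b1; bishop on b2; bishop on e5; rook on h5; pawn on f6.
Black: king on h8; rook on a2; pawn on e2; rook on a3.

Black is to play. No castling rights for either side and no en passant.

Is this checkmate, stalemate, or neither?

checkmate

Black to move; black king on h8.
In check: yes, from the white rook on h5.
King squares — g7: attacked by Pf6; h7: attacked by Bb1; g8: attacked by Kf7.
Legal moves for Black: none.
In check with no legal moves → checkmate.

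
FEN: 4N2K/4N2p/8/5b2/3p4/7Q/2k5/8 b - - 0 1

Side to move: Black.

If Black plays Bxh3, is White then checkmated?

After Bxh3: white king on h8; in check: no.
White is not in check, so this cannot be checkmate.

no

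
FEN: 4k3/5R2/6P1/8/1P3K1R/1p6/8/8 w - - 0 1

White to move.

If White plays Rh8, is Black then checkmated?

yes

After Rh8: black king on e8; in check: yes, from the white rook on h8.
King squares — d7: attacked by Rf7; e7: attacked by Rf7; f7: attacked by Pg6; d8: attacked by Rh8; f8: attacked by Rf7.
Black has no legal moves → checkmate.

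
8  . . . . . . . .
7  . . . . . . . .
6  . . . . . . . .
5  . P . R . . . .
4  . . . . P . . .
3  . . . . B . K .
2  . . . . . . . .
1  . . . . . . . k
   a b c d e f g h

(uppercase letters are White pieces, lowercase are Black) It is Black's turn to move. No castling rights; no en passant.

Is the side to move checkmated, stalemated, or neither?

stalemate

Black to move; black king on h1.
In check: no.
King squares — g1: attacked by Be3; g2: attacked by Kg3; h2: attacked by Kg3.
Legal moves for Black: none.
Not in check and no legal moves → stalemate.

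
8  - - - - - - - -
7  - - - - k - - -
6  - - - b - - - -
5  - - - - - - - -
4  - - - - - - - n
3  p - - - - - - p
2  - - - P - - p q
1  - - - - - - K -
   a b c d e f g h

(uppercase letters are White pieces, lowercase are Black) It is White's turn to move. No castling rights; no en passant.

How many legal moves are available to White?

White to move; king on g1.
In check: yes, from the black queen on h2.
Legal moves: Kf2.
Count: 1.

1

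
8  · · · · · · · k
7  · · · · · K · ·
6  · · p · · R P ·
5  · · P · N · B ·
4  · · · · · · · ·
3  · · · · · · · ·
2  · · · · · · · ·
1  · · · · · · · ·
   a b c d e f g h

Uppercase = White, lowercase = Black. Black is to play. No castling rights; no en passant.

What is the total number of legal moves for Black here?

Black to move; king on h8.
In check: no.
Legal moves: none.
Count: 0.

0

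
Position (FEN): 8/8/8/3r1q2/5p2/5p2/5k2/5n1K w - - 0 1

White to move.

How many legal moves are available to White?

0

White to move; king on h1.
In check: no.
Legal moves: none.
Count: 0.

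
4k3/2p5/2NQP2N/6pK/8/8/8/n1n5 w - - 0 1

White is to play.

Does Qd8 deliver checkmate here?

yes

After Qd8: black king on e8; in check: yes, from the white queen on d8.
King squares — d7: attacked by Pe6; e7: attacked by Nc6; f7: attacked by Pe6; d8: attacked by Nc6; f8: attacked by Qd8.
Black has no legal moves → checkmate.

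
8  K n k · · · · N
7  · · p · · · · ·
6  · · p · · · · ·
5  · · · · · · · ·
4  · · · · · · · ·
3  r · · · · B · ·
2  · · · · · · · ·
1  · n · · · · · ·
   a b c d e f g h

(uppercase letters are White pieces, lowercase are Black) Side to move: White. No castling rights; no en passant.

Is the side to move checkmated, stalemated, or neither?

White to move; white king on a8.
In check: yes, from the black rook on a3.
King squares — a7: attacked by Ra3; b7: attacked by Kc8; b8: attacked by Kc8.
Legal moves for White: none.
In check with no legal moves → checkmate.

checkmate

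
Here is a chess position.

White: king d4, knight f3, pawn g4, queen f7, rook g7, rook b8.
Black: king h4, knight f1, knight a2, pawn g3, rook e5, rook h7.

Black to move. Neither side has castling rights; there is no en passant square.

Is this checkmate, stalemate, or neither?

Black to move; black king on h4.
In check: yes, from the white knight on f3.
King squares — g3: own pawn; h3: available; g4: attacked by Rg7; g5: attacked by Nf3; h5: attacked by Pg4.
Legal moves for Black: Kh3.
Black is in check but has 1 legal move → neither.

neither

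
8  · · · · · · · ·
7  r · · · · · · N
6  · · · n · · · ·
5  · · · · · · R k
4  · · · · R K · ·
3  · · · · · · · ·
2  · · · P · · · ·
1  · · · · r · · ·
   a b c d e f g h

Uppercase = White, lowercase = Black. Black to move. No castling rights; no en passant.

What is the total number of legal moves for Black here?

2

Black to move; king on h5.
In check: yes, from the white rook on g5.
Legal moves: Kh6, Kh4.
Count: 2.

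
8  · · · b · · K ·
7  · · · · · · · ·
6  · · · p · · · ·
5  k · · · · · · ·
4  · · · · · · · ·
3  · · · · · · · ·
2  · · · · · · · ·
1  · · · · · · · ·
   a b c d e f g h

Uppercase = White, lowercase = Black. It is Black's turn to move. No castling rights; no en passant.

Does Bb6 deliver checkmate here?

no

After Bb6: white king on g8; in check: no.
White is not in check, so this cannot be checkmate.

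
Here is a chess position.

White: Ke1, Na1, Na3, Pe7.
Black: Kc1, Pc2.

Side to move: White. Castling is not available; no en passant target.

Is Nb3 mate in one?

no

After Nb3: black king on c1; in check: yes, from the white knight on b3.
Black has 1 legal reply: Kb2.
In check but a legal move exists → not checkmate.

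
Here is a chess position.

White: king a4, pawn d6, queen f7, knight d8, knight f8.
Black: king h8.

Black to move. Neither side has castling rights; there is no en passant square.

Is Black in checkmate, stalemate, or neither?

Black to move; black king on h8.
In check: no.
King squares — g7: attacked by Qf7; h7: attacked by Qf7; g8: attacked by Qf7.
Legal moves for Black: none.
Not in check and no legal moves → stalemate.

stalemate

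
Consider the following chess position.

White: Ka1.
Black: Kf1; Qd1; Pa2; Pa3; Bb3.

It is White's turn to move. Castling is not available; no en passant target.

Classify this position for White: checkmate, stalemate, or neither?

checkmate

White to move; white king on a1.
In check: yes, from the black queen on d1.
King squares — b1: attacked by Qd1; a2: attacked by Bb3; b2: attacked by Pa3.
Legal moves for White: none.
In check with no legal moves → checkmate.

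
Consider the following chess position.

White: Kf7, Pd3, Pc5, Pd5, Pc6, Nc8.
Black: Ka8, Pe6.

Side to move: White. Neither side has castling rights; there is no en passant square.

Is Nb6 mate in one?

After Nb6: black king on a8; in check: yes, from the white knight on b6.
Black has 2 legal replies: Kb8, Ka7.
In check but a legal move exists → not checkmate.

no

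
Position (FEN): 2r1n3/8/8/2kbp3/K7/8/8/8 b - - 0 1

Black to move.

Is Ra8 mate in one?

yes

After Ra8: white king on a4; in check: yes, from the black rook on a8.
King squares — a3: attacked by Ra8; b3: attacked by Bd5; b4: attacked by Kc5; a5: attacked by Ra8; b5: attacked by Kc5.
White has no legal moves → checkmate.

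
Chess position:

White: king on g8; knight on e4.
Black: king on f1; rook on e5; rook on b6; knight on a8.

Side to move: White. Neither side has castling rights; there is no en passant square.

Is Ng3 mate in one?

no

After Ng3: black king on f1; in check: yes, from the white knight on g3.
Black has 4 legal replies: Kg2, Kf2, Kg1, Ke1.
In check but a legal move exists → not checkmate.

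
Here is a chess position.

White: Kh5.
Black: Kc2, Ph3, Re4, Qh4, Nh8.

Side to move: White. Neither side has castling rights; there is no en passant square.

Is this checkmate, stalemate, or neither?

checkmate

White to move; white king on h5.
In check: yes, from the black queen on h4.
King squares — g4: attacked by Re4; h4: attacked by Re4; g5: attacked by Qh4; g6: attacked by Nh8; h6: attacked by Qh4.
Legal moves for White: none.
In check with no legal moves → checkmate.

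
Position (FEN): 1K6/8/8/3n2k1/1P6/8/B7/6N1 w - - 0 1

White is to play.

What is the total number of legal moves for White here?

White to move; king on b8.
In check: no.
Legal moves: Kc8, Ka8, Kb7, Ka7, Bxd5, Bc4, Bb3, Bb1, Nh3+, Nf3+, Ne2, b5.
Count: 12.

12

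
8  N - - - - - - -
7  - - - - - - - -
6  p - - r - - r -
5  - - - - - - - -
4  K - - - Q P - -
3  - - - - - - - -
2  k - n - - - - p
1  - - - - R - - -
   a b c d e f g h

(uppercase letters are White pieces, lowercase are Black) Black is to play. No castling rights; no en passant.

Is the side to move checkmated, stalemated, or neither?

Black to move; black king on a2.
In check: no.
Legal moves for Black include: Rg8, Rg7, Rh6, Rgf6, Rge6, Rg5, Rg4, Rg3, Rg2, Rg1, Rd8, Rd7, Rdf6, Rde6, Rc6, Rb6, Rd5, Rd4+, ... (list truncated; more exist).
Black has legal moves and is not in check → neither.

neither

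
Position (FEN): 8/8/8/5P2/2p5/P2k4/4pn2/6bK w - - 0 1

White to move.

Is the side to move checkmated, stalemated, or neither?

neither

White to move; white king on h1.
In check: yes, from the black knight on f2.
Legal moves for White: Kg2, Kxg1.
White is in check but has 2 legal moves → neither.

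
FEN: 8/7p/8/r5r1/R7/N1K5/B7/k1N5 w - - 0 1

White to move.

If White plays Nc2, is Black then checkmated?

yes

After Nc2: black king on a1; in check: yes, from the white knight on c2.
King squares — b1: attacked by Ba2; a2: attacked by Nc1; b2: attacked by Kc3.
Black has no legal moves → checkmate.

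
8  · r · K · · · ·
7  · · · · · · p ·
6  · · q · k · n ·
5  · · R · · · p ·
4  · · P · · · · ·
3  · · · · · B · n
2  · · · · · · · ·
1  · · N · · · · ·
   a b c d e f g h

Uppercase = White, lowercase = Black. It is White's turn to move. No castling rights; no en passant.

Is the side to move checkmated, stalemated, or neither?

White to move; white king on d8.
In check: yes, from the black rook on b8.
King squares — c7: attacked by Qc6; d7: attacked by Qc6; e7: attacked by Ke6; c8: attacked by Qc6; e8: attacked by Qc6.
Legal moves for White: none.
In check with no legal moves → checkmate.

checkmate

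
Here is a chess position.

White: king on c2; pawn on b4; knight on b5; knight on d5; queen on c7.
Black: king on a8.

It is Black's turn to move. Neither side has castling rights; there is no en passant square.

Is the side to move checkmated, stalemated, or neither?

Black to move; black king on a8.
In check: no.
King squares — a7: attacked by Nb5; b7: attacked by Qc7; b8: attacked by Qc7.
Legal moves for Black: none.
Not in check and no legal moves → stalemate.

stalemate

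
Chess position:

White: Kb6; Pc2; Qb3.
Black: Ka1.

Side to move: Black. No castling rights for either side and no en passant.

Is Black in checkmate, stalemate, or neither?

Black to move; black king on a1.
In check: no.
King squares — b1: attacked by Qb3; a2: attacked by Qb3; b2: attacked by Qb3.
Legal moves for Black: none.
Not in check and no legal moves → stalemate.

stalemate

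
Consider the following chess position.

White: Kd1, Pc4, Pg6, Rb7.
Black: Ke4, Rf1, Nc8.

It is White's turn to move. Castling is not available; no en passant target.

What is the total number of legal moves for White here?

3

White to move; king on d1.
In check: yes, from the black rook on f1.
Legal moves: Ke2, Kd2, Kc2.
Count: 3.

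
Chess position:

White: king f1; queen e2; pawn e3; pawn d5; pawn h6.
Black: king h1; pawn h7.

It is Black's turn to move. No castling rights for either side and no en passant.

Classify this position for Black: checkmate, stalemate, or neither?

stalemate

Black to move; black king on h1.
In check: no.
King squares — g1: attacked by Kf1; g2: attacked by Kf1; h2: attacked by Qe2.
Legal moves for Black: none.
Not in check and no legal moves → stalemate.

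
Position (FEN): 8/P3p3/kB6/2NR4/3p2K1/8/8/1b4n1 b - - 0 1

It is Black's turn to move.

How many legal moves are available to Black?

Black to move; king on a6.
In check: yes, from the white knight on c5.
Legal moves: Kxb6, Kb5.
Count: 2.

2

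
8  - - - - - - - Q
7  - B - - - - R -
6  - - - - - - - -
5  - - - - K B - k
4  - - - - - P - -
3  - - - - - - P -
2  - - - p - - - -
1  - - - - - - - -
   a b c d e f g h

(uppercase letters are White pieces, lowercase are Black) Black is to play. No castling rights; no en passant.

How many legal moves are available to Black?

0

Black to move; king on h5.
In check: yes, from the white queen on h8.
Legal moves: none.
Count: 0.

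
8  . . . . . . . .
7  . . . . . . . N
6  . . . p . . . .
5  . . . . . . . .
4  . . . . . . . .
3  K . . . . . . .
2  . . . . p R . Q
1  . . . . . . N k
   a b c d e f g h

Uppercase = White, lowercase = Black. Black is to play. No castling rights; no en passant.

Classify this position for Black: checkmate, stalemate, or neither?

Black to move; black king on h1.
In check: yes, from the white queen on h2.
King squares — g1: attacked by Qh2; g2: attacked by Rf2; h2: attacked by Rf2.
Legal moves for Black: none.
In check with no legal moves → checkmate.

checkmate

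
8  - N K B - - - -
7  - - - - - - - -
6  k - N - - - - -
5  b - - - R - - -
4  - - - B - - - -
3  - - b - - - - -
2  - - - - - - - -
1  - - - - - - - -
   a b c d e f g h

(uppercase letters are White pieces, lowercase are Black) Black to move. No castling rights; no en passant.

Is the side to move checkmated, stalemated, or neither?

Black to move; black king on a6.
In check: yes, from the white knight on b8.
King squares — a5: own bishop; b5: attacked by Re5; b6: attacked by Bd4; a7: attacked by Bd4; b7: attacked by Kc8.
Legal moves for Black: none.
In check with no legal moves → checkmate.

checkmate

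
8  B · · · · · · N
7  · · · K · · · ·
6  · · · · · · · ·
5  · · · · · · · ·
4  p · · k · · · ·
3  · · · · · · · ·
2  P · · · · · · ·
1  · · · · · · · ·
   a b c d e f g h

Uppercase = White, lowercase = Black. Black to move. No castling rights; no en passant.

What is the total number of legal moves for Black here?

Black to move; king on d4.
In check: no.
Legal moves: Ke5, Kc5, Kc4, Ke3, Kd3, Kc3, a3.
Count: 7.

7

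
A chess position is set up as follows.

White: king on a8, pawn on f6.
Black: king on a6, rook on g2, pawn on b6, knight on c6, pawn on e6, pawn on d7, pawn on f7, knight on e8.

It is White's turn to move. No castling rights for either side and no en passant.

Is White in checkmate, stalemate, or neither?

White to move; white king on a8.
In check: no.
King squares — a7: attacked by Ka6; b7: attacked by Ka6; b8: attacked by Nc6.
Legal moves for White: none.
Not in check and no legal moves → stalemate.

stalemate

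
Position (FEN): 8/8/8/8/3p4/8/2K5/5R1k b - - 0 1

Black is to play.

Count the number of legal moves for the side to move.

Black to move; king on h1.
In check: yes, from the white rook on f1.
Legal moves: Kh2, Kg2.
Count: 2.

2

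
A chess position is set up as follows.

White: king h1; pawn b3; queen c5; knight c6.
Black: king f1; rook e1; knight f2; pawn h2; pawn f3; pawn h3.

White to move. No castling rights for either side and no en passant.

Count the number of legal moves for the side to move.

2

White to move; king on h1.
In check: yes, from the black knight on f2.
Legal moves: Kxh2, Qxf2+.
Count: 2.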